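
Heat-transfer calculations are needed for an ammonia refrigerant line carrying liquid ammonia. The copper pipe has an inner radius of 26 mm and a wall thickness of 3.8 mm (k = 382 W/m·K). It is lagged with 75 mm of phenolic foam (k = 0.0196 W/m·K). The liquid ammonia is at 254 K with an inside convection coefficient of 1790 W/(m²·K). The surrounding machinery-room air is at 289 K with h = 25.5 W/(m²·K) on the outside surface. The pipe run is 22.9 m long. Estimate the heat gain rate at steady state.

Q ≈ 78 W

For a radial system each layer contributes R = ln(r_out/r_in)/(2πkL); films add R = 1/(hA).
R_inner film = 1/(h_i·2πr₁L) = 1/(1790×2π×0.026×22.9) = 1.493×10^-4 K/W
R_copper pipe wall = ln(29.8/26)/(2π×382×22.9) = 2.482×10^-6 K/W
R_phenolic foam = ln(104.8/29.8)/(2π×0.0196×22.9) = 0.4459 K/W
R_outer film = 1/(h_o·2πr_oL) = 1/(25.5×2π×0.1048×22.9) = 0.002601 K/W
R_total = 0.4487 K/W
Q = ΔT/R_total = 35/0.4487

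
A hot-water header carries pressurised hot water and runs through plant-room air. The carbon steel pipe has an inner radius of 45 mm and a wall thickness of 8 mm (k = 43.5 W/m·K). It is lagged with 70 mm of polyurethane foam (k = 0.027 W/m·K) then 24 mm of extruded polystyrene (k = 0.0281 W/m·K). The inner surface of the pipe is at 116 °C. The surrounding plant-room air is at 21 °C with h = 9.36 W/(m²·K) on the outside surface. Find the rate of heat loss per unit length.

q′ ≈ 15.6 W/m

Radial resistances (cylindrical: R_cond = ln(r_o/r_i)/(2πkL), R_conv = 1/(h·2πrL)):
R_carbon steel pipe wall = ln(53/45)/(2π×43.5×1) = 5.987×10^-4 K/W
R_polyurethane foam = ln(123/53)/(2π×0.027×1) = 4.963 K/W
R_extruded polystyrene = ln(147/123)/(2π×0.0281×1) = 1.01 K/W
R_outer film = 1/(h_o·2πr_oL) = 1/(9.36×2π×0.147×1) = 0.1157 K/W
R_total = 6.088 K/W
Q = ΔT/R_total = 95/6.088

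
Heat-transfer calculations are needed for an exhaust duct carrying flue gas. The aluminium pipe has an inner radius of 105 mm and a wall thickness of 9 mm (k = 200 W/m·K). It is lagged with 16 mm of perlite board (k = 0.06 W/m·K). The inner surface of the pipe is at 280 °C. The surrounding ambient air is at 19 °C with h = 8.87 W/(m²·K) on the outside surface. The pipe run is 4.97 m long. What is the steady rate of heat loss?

Q ≈ 2670 W

Treating each annulus and film as a series resistance:
R_aluminium pipe wall = ln(114/105)/(2π×200×4.97) = 1.317×10^-5 K/W
R_perlite board = ln(130/114)/(2π×0.06×4.97) = 0.0701 K/W
R_outer film = 1/(h_o·2πr_oL) = 1/(8.87×2π×0.13×4.97) = 0.02777 K/W
R_total = 0.09788 K/W
Q = ΔT/R_total = 261/0.09788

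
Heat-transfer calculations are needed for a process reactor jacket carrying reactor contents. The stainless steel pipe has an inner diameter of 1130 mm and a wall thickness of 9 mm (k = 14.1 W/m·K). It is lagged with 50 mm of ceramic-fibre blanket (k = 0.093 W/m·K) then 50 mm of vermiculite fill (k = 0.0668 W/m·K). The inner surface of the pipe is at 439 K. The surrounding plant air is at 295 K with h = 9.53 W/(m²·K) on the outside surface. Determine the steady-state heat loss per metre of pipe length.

Radial resistances (cylindrical: R_cond = ln(r_o/r_i)/(2πkL), R_conv = 1/(h·2πrL)):
R_stainless steel pipe wall = ln(574/565)/(2π×14.1×1) = 1.784×10^-4 K/W
R_ceramic-fibre blanket = ln(624/574)/(2π×0.093×1) = 0.1429 K/W
R_vermiculite fill = ln(674/624)/(2π×0.0668×1) = 0.1836 K/W
R_outer film = 1/(h_o·2πr_oL) = 1/(9.53×2π×0.674×1) = 0.02478 K/W
R_total = 0.3515 K/W
Q = ΔT/R_total = 144/0.3515

q′ ≈ 410 W/m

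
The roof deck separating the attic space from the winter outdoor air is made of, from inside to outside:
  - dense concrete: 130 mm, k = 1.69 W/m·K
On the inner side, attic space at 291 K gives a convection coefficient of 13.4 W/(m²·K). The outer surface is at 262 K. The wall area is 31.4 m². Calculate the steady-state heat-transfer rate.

Q ≈ 6010 W

Series thermal resistances:
R_inner film = 1/(h_i·A) = 1/(13.4×31.4) = 0.002377 K/W
R_dense concrete = L/(kA) = 0.13/(1.69×31.4) = 0.00245 K/W
R_total = 0.004826 K/W
Q = ΔT / R_total = 29 / 0.004826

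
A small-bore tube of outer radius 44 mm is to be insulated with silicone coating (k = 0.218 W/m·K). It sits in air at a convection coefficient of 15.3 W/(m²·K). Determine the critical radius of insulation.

For a cylinder r_cr = k/h = 0.218/15.3
r_cr = 14.2 mm; since the bare radius (44 mm) is above r_cr, any added insulation will reduce heat loss.

r_cr ≈ 14.2 mm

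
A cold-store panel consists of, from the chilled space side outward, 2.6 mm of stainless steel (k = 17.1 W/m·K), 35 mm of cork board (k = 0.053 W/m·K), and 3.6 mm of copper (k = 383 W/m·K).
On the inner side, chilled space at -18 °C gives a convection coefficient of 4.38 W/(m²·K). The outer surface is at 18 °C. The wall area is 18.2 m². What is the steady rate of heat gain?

Using the resistance-network approach (series):
R_inner film = 1/(h_i·A) = 1/(4.38×18.2) = 0.01254 K/W
R_stainless steel = L/(kA) = 0.0026/(17.1×18.2) = 8.354×10^-6 K/W
R_cork board = L/(kA) = 0.035/(0.053×18.2) = 0.03628 K/W
R_copper = L/(kA) = 0.0036/(383×18.2) = 5.165×10^-7 K/W
R_total = 0.04884 K/W
Q = ΔT / R_total = 36 / 0.04884

Q ≈ 737 W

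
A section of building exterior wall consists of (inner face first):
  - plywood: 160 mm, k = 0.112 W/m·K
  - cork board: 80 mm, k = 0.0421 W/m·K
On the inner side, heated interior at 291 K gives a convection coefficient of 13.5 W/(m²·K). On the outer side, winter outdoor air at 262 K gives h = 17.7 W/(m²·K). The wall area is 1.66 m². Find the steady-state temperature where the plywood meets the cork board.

T ≈ 278 K

Series thermal resistances:
R_inner film = 1/(h_i·A) = 1/(13.5×1.66) = 0.04462 K/W
R_plywood = L/(kA) = 0.16/(0.112×1.66) = 0.8606 K/W
R_cork board = L/(kA) = 0.08/(0.0421×1.66) = 1.145 K/W
R_outer film = 1/(h_o·A) = 1/(17.7×1.66) = 0.03403 K/W
R_total = 2.084 K/W;  Q = ΔT/R_total = 29/2.084 = 13.92 W
T_interface = T_inner − Q·ΣR(inner→interface) = 291 − 13.9×0.9052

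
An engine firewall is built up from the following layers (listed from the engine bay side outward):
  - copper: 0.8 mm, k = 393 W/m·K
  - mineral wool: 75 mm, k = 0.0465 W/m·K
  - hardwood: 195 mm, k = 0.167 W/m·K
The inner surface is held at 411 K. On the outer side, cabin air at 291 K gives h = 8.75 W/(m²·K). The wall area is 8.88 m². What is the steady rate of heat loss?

Using the resistance-network approach (series):
R_copper = L/(kA) = 0.0008/(393×8.88) = 2.292×10^-7 K/W
R_mineral wool = L/(kA) = 0.075/(0.0465×8.88) = 0.1816 K/W
R_hardwood = L/(kA) = 0.195/(0.167×8.88) = 0.1315 K/W
R_outer film = 1/(h_o·A) = 1/(8.75×8.88) = 0.01287 K/W
R_total = 0.326 K/W
Q = ΔT / R_total = 120 / 0.326

Q ≈ 368 W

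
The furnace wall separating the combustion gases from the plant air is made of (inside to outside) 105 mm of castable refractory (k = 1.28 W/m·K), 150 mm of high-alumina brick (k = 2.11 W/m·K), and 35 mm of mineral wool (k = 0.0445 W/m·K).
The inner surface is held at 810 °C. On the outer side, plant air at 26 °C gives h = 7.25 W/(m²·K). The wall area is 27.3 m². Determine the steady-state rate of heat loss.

Treating each layer as a thermal resistance in series:
R_castable refractory = L/(kA) = 0.105/(1.28×27.3) = 0.003005 K/W
R_high-alumina brick = L/(kA) = 0.15/(2.11×27.3) = 0.002604 K/W
R_mineral wool = L/(kA) = 0.035/(0.0445×27.3) = 0.02881 K/W
R_outer film = 1/(h_o·A) = 1/(7.25×27.3) = 0.005052 K/W
R_total = 0.03947 K/W
Q = ΔT / R_total = 784 / 0.03947

Q ≈ 19900 W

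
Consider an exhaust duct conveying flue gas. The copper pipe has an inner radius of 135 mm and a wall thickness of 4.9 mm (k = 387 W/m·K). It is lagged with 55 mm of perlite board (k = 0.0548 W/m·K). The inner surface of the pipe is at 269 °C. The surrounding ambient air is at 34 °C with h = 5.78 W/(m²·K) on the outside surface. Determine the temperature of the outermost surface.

For a radial system each layer contributes R = ln(r_out/r_in)/(2πkL); films add R = 1/(hA).
R_copper pipe wall = ln(139.9/135)/(2π×387×1) = 1.466×10^-5 K/W
R_perlite board = ln(194.9/139.9)/(2π×0.0548×1) = 0.9629 K/W
R_outer film = 1/(h_o·2πr_oL) = 1/(5.78×2π×0.1949×1) = 0.1413 K/W
R_total = 1.104 K/W
Q = ΔT/R_total = 235/1.104
Q = 213 W/m
T_interface = T_inner − Q·ΣR(inner→interface) = 269 − 213×0.963

T ≈ 64.1 °C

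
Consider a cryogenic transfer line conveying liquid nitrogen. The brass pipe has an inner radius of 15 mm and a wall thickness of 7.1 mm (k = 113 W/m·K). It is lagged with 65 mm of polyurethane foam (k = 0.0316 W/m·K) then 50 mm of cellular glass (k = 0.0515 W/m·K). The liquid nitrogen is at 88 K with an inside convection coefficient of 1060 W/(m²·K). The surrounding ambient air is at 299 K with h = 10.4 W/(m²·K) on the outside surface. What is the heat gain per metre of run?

q′ ≈ 25 W/m

For a radial system each layer contributes R = ln(r_out/r_in)/(2πkL); films add R = 1/(hA).
R_inner film = 1/(h_i·2πr₁L) = 1/(1060×2π×0.015×1) = 0.01001 K/W
R_brass pipe wall = ln(22.1/15)/(2π×113×1) = 5.458×10^-4 K/W
R_polyurethane foam = ln(87.1/22.1)/(2π×0.0316×1) = 6.908 K/W
R_cellular glass = ln(137.1/87.1)/(2π×0.0515×1) = 1.402 K/W
R_outer film = 1/(h_o·2πr_oL) = 1/(10.4×2π×0.1371×1) = 0.1116 K/W
R_total = 8.432 K/W
Q = ΔT/R_total = 211/8.432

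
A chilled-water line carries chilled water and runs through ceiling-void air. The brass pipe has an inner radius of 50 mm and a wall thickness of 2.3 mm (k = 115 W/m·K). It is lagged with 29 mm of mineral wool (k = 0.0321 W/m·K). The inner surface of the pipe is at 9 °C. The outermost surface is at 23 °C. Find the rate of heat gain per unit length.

Cylindrical conduction, so R = ln(r₂/r₁)/(2πkL) per layer, in series:
R_brass pipe wall = ln(52.3/50)/(2π×115×1) = 6.224×10^-5 K/W
R_mineral wool = ln(81.3/52.3)/(2π×0.0321×1) = 2.187 K/W
R_total = 2.187 K/W
Q = ΔT/R_total = 14/2.187

q′ ≈ 6.4 W/m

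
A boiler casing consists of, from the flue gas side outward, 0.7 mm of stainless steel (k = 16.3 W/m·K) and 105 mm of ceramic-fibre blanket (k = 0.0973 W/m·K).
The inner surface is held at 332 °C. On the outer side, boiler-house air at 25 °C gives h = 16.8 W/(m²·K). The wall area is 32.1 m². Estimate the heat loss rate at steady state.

Q ≈ 8650 W

Treating each layer as a thermal resistance in series:
R_stainless steel = L/(kA) = 0.0007/(16.3×32.1) = 1.338×10^-6 K/W
R_ceramic-fibre blanket = L/(kA) = 0.105/(0.0973×32.1) = 0.03362 K/W
R_outer film = 1/(h_o·A) = 1/(16.8×32.1) = 0.001854 K/W
R_total = 0.03547 K/W
Q = ΔT / R_total = 307 / 0.03547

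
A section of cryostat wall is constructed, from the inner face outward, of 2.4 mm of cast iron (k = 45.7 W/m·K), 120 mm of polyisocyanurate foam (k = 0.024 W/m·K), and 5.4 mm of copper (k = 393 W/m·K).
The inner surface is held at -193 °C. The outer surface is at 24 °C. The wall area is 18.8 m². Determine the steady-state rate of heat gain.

Using the resistance-network approach (series):
R_cast iron = L/(kA) = 0.0024/(45.7×18.8) = 2.793×10^-6 K/W
R_polyisocyanurate foam = L/(kA) = 0.12/(0.024×18.8) = 0.266 K/W
R_copper = L/(kA) = 0.0054/(393×18.8) = 7.309×10^-7 K/W
R_total = 0.266 K/W
Q = ΔT / R_total = 217 / 0.266

Q ≈ 816 W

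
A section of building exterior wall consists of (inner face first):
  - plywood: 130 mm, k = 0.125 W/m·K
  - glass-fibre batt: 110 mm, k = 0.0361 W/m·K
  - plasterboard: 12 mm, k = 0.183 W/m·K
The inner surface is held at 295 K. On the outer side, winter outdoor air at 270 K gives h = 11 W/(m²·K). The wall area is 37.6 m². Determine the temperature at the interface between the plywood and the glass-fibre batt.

T ≈ 289 K

Series thermal resistances:
R_plywood = L/(kA) = 0.13/(0.125×37.6) = 0.02766 K/W
R_glass-fibre batt = L/(kA) = 0.11/(0.0361×37.6) = 0.08104 K/W
R_plasterboard = L/(kA) = 0.012/(0.183×37.6) = 0.001744 K/W
R_outer film = 1/(h_o·A) = 1/(11×37.6) = 0.002418 K/W
R_total = 0.1129 K/W;  Q = ΔT/R_total = 25/0.1129 = 221.5 W
T_interface = T_inner − Q·ΣR(inner→interface) = 295 − 222×0.02766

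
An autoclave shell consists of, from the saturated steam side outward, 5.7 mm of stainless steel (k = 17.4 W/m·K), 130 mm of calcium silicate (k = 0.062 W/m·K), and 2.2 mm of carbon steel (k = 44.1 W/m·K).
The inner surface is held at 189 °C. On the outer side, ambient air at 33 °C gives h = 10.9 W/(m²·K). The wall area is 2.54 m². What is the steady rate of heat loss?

Q ≈ 181 W

Model the wall as resistances in series:
R_stainless steel = L/(kA) = 0.0057/(17.4×2.54) = 1.29×10^-4 K/W
R_calcium silicate = L/(kA) = 0.13/(0.062×2.54) = 0.8255 K/W
R_carbon steel = L/(kA) = 0.0022/(44.1×2.54) = 1.964×10^-5 K/W
R_outer film = 1/(h_o·A) = 1/(10.9×2.54) = 0.03612 K/W
R_total = 0.8618 K/W
Q = ΔT / R_total = 156 / 0.8618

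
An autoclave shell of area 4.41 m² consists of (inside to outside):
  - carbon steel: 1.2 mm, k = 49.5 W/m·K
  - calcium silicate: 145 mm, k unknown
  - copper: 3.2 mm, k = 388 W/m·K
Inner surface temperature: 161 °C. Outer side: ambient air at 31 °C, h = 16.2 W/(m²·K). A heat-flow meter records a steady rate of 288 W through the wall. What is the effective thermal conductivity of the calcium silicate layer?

k ≈ 0.0752 W/(m·K)

Using the resistance-network approach (series):
R_carbon steel = L/(kA) = 0.0012/(49.5×4.41) = 5.497×10^-6 K/W
R_copper = L/(kA) = 0.0032/(388×4.41) = 1.87×10^-6 K/W
R_outer film = 1/(h_o·A) = 1/(16.2×4.41) = 0.014 K/W
Sum of known resistances R_other = 0.014 K/W
Total R = ΔT/Q = 130/288 = 0.4514 K/W
R_calcium silicate = R_total − R_other = 0.4374 K/W
k = L/(R·A) = 0.145/(0.4374×4.41)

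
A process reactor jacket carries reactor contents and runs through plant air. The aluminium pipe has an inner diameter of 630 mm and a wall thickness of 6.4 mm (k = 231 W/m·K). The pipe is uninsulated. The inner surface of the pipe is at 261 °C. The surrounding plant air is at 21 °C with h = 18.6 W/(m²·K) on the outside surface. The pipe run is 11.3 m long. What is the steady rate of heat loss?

Q ≈ 102000 W

Cylindrical conduction, so R = ln(r₂/r₁)/(2πkL) per layer, in series:
R_aluminium pipe wall = ln(321.4/315)/(2π×231×11.3) = 1.226×10^-6 K/W
R_outer film = 1/(h_o·2πr_oL) = 1/(18.6×2π×0.3214×11.3) = 0.002356 K/W
R_total = 0.002357 K/W
Q = ΔT/R_total = 240/0.002357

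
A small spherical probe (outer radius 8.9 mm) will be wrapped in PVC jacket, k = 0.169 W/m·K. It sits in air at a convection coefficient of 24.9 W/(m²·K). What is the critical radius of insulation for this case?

r_cr ≈ 13.6 mm

For a sphere r_cr = 2k/h = 2×0.169/24.9
r_cr = 13.6 mm; since the bare radius (8.9 mm) is below r_cr, adding a thin layer of insulation will *increase* heat loss.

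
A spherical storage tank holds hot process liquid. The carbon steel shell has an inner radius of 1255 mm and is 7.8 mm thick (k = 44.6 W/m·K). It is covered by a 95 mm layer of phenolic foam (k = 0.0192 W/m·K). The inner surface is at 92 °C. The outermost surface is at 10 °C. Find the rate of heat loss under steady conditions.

For a spherical shell R = (1/r₁ − 1/r₂)/(4πk); film R = 1/(h·4πr²). In series:
R_carbon steel shell = (1/1.255 − 1/1.2628)/(4π×44.6) = 8.782×10^-6 K/W
R_phenolic foam = (1/1.2628 − 1/1.3578)/(4π×0.0192) = 0.2296 K/W
R_total = 0.2296 K/W
Q = ΔT/R_total = 82/0.2296

Q ≈ 357 W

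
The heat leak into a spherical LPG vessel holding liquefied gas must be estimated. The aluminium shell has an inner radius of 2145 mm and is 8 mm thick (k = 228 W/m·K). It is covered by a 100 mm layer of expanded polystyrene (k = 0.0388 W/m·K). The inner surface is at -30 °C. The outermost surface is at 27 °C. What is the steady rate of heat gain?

Q ≈ 1350 W

Spherical conduction: R = (1/r_in − 1/r_out)/(4πk) per layer; series-sum.
R_aluminium shell = (1/2.145 − 1/2.153)/(4π×228) = 6.046×10^-7 K/W
R_expanded polystyrene = (1/2.153 − 1/2.253)/(4π×0.0388) = 0.04228 K/W
R_total = 0.04228 K/W
Q = ΔT/R_total = 57/0.04228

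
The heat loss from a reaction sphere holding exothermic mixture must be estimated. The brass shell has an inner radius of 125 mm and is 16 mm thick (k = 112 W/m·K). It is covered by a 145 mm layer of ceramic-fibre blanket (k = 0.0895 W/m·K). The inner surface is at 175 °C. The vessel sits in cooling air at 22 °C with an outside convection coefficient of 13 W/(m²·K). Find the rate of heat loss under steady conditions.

Q ≈ 46.8 W

Each spherical layer contributes R = (1/r_i − 1/r_o)/(4πk):
R_brass shell = (1/0.125 − 1/0.141)/(4π×112) = 6.45×10^-4 K/W
R_ceramic-fibre blanket = (1/0.141 − 1/0.286)/(4π×0.0895) = 3.197 K/W
R_outer film = 1/(h·4πr_o²) = 1/(13×4π×0.286²) = 0.07484 K/W
R_total = 3.273 K/W
Q = ΔT/R_total = 153/3.273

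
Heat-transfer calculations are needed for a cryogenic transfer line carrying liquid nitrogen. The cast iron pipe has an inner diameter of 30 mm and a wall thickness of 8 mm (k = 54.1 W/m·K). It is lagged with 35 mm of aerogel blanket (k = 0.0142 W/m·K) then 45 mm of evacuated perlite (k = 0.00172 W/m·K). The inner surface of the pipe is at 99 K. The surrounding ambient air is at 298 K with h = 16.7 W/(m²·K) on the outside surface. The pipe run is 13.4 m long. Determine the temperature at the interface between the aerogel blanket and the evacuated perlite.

T ≈ 131 K

Radial resistances (cylindrical: R_cond = ln(r_o/r_i)/(2πkL), R_conv = 1/(h·2πrL)):
R_cast iron pipe wall = ln(23/15)/(2π×54.1×13.4) = 9.384×10^-5 K/W
R_aerogel blanket = ln(58/23)/(2π×0.0142×13.4) = 0.7737 K/W
R_evacuated perlite = ln(103/58)/(2π×0.00172×13.4) = 3.966 K/W
R_outer film = 1/(h_o·2πr_oL) = 1/(16.7×2π×0.103×13.4) = 0.006905 K/W
R_total = 4.746 K/W
Q = ΔT/R_total = 199/4.746
Q = 41.9 W
T_interface = T_inner + Q·ΣR(inner→interface) = 99 + 41.9×0.7737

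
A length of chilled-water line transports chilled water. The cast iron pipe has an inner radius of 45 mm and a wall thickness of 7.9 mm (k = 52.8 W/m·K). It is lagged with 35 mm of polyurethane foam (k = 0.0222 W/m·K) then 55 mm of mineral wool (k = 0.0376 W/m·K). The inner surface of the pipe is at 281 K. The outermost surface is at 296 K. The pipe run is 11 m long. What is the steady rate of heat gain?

Q ≈ 29 W

Cylindrical conduction, so R = ln(r₂/r₁)/(2πkL) per layer, in series:
R_cast iron pipe wall = ln(52.9/45)/(2π×52.8×11) = 4.432×10^-5 K/W
R_polyurethane foam = ln(87.9/52.9)/(2π×0.0222×11) = 0.331 K/W
R_mineral wool = ln(142.9/87.9)/(2π×0.0376×11) = 0.187 K/W
R_total = 0.518 K/W
Q = ΔT/R_total = 15/0.518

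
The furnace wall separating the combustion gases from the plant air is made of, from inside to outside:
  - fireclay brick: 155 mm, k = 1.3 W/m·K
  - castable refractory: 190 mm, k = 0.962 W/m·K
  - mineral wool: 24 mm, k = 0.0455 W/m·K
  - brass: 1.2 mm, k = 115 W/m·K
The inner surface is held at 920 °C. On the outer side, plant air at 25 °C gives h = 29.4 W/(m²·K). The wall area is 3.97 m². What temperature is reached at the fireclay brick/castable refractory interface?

Using the resistance-network approach (series):
R_fireclay brick = L/(kA) = 0.155/(1.3×3.97) = 0.03003 K/W
R_castable refractory = L/(kA) = 0.19/(0.962×3.97) = 0.04975 K/W
R_mineral wool = L/(kA) = 0.024/(0.0455×3.97) = 0.1329 K/W
R_brass = L/(kA) = 0.0012/(115×3.97) = 2.628×10^-6 K/W
R_outer film = 1/(h_o·A) = 1/(29.4×3.97) = 0.008568 K/W
R_total = 0.2212 K/W;  Q = ΔT/R_total = 895/0.2212 = 4046 W
T_interface = T_inner − Q·ΣR(inner→interface) = 920 − 4050×0.03003

T ≈ 798 °C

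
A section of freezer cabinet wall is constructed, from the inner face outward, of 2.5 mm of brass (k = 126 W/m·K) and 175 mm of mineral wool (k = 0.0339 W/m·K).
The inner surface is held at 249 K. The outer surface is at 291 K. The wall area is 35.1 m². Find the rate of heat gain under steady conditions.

Treating each layer as a thermal resistance in series:
R_brass = L/(kA) = 0.0025/(126×35.1) = 5.653×10^-7 K/W
R_mineral wool = L/(kA) = 0.175/(0.0339×35.1) = 0.1471 K/W
R_total = 0.1471 K/W
Q = ΔT / R_total = 42 / 0.1471

Q ≈ 286 W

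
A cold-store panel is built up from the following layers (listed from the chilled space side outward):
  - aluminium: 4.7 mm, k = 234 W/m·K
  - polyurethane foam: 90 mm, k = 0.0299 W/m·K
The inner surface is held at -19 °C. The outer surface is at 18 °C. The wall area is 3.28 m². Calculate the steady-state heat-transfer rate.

Series thermal resistances:
R_aluminium = L/(kA) = 0.0047/(234×3.28) = 6.124×10^-6 K/W
R_polyurethane foam = L/(kA) = 0.09/(0.0299×3.28) = 0.9177 K/W
R_total = 0.9177 K/W
Q = ΔT / R_total = 37 / 0.9177

Q ≈ 40.3 W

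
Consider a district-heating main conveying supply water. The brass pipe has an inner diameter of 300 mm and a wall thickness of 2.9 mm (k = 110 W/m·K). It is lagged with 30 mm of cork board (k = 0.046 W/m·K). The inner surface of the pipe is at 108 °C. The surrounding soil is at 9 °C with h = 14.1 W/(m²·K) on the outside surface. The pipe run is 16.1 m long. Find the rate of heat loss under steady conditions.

Q ≈ 2340 W

Radial resistances (cylindrical: R_cond = ln(r_o/r_i)/(2πkL), R_conv = 1/(h·2πrL)):
R_brass pipe wall = ln(152.9/150)/(2π×110×16.1) = 1.721×10^-6 K/W
R_cork board = ln(182.9/152.9)/(2π×0.046×16.1) = 0.0385 K/W
R_outer film = 1/(h_o·2πr_oL) = 1/(14.1×2π×0.1829×16.1) = 0.003833 K/W
R_total = 0.04234 K/W
Q = ΔT/R_total = 99/0.04234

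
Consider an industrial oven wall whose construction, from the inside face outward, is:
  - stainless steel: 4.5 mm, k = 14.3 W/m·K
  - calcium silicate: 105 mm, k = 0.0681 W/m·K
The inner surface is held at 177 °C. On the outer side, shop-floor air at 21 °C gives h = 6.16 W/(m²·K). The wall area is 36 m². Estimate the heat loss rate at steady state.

Q ≈ 3290 W

Thermal resistances in series:
R_stainless steel = L/(kA) = 0.0045/(14.3×36) = 8.741×10^-6 K/W
R_calcium silicate = L/(kA) = 0.105/(0.0681×36) = 0.04283 K/W
R_outer film = 1/(h_o·A) = 1/(6.16×36) = 0.004509 K/W
R_total = 0.04735 K/W
Q = ΔT / R_total = 156 / 0.04735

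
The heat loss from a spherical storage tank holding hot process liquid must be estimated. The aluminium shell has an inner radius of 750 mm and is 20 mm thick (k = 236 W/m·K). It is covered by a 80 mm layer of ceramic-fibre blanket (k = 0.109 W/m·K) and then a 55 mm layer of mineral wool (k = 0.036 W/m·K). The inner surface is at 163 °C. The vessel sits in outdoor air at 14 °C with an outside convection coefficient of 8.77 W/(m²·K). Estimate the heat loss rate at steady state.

Q ≈ 577 W

For a spherical shell R = (1/r₁ − 1/r₂)/(4πk); film R = 1/(h·4πr²). In series:
R_aluminium shell = (1/0.75 − 1/0.77)/(4π×236) = 1.168×10^-5 K/W
R_ceramic-fibre blanket = (1/0.77 − 1/0.85)/(4π×0.109) = 0.08924 K/W
R_mineral wool = (1/0.85 − 1/0.905)/(4π×0.036) = 0.158 K/W
R_outer film = 1/(h·4πr_o²) = 1/(8.77×4π×0.905²) = 0.01108 K/W
R_total = 0.2584 K/W
Q = ΔT/R_total = 149/0.2584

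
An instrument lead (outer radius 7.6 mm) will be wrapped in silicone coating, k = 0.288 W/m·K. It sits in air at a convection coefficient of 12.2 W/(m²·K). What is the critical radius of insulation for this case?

For a cylinder r_cr = k/h = 0.288/12.2
r_cr = 23.6 mm; since the bare radius (7.6 mm) is below r_cr, adding a thin layer of insulation will *increase* heat loss.

r_cr ≈ 23.6 mm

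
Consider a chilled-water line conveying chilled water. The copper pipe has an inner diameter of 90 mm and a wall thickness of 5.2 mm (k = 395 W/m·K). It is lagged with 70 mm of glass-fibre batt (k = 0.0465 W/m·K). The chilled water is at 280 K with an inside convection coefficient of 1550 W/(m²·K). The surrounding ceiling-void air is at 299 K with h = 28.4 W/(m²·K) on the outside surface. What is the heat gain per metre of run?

q′ ≈ 6.26 W/m

Per-layer cylindrical resistances, series-summed:
R_inner film = 1/(h_i·2πr₁L) = 1/(1550×2π×0.045×1) = 0.002282 K/W
R_copper pipe wall = ln(50.2/45)/(2π×395×1) = 4.406×10^-5 K/W
R_glass-fibre batt = ln(120.2/50.2)/(2π×0.0465×1) = 2.988 K/W
R_outer film = 1/(h_o·2πr_oL) = 1/(28.4×2π×0.1202×1) = 0.04662 K/W
R_total = 3.037 K/W
Q = ΔT/R_total = 19/3.037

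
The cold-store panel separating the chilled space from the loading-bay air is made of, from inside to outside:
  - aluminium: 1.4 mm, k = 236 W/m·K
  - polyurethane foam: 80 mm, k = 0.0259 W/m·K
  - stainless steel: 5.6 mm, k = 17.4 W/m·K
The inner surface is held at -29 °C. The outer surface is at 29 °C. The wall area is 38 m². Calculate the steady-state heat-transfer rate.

Thermal resistances in series:
R_aluminium = L/(kA) = 0.0014/(236×38) = 1.561×10^-7 K/W
R_polyurethane foam = L/(kA) = 0.08/(0.0259×38) = 0.08128 K/W
R_stainless steel = L/(kA) = 0.0056/(17.4×38) = 8.469×10^-6 K/W
R_total = 0.08129 K/W
Q = ΔT / R_total = 58 / 0.08129

Q ≈ 713 W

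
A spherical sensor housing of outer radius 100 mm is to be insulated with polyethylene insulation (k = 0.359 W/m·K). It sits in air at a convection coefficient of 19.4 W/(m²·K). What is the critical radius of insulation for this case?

For a sphere r_cr = 2k/h = 2×0.359/19.4
r_cr = 37 mm; since the bare radius (100 mm) is above r_cr, any added insulation will reduce heat loss.

r_cr ≈ 37 mm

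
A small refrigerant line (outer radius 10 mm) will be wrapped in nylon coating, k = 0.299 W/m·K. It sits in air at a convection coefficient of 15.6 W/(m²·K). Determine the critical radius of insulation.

For a cylinder r_cr = k/h = 0.299/15.6
r_cr = 19.2 mm; since the bare radius (10 mm) is below r_cr, adding a thin layer of insulation will *increase* heat loss.

r_cr ≈ 19.2 mm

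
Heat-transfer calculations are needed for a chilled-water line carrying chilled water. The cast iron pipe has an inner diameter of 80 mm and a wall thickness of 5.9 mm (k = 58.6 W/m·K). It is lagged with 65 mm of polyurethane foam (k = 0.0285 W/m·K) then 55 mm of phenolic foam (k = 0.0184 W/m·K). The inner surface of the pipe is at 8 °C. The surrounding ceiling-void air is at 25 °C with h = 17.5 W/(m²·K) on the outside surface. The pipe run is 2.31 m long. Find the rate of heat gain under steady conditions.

Q ≈ 4.64 W

For a radial system each layer contributes R = ln(r_out/r_in)/(2πkL); films add R = 1/(hA).
R_cast iron pipe wall = ln(45.9/40)/(2π×58.6×2.31) = 1.618×10^-4 K/W
R_polyurethane foam = ln(110.9/45.9)/(2π×0.0285×2.31) = 2.133 K/W
R_phenolic foam = ln(165.9/110.9)/(2π×0.0184×2.31) = 1.508 K/W
R_outer film = 1/(h_o·2πr_oL) = 1/(17.5×2π×0.1659×2.31) = 0.02373 K/W
R_total = 3.665 K/W
Q = ΔT/R_total = 17/3.665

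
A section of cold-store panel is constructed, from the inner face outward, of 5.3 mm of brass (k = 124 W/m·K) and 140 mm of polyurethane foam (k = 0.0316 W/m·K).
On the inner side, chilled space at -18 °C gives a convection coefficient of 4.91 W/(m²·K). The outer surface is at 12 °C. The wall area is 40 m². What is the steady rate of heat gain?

Using the resistance-network approach (series):
R_inner film = 1/(h_i·A) = 1/(4.91×40) = 0.005092 K/W
R_brass = L/(kA) = 0.0053/(124×40) = 1.069×10^-6 K/W
R_polyurethane foam = L/(kA) = 0.14/(0.0316×40) = 0.1108 K/W
R_total = 0.1159 K/W
Q = ΔT / R_total = 30 / 0.1159

Q ≈ 259 W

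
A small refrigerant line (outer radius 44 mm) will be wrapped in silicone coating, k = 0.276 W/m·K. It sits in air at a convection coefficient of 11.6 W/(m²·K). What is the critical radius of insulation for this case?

For a cylinder r_cr = k/h = 0.276/11.6
r_cr = 23.8 mm; since the bare radius (44 mm) is above r_cr, any added insulation will reduce heat loss.

r_cr ≈ 23.8 mm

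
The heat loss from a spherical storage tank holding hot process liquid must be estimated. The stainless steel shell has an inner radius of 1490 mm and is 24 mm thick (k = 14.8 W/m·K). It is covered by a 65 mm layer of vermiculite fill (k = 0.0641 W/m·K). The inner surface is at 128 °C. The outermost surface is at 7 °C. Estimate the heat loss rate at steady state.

For a spherical shell R = (1/r₁ − 1/r₂)/(4πk); film R = 1/(h·4πr²). In series:
R_stainless steel shell = (1/1.49 − 1/1.514)/(4π×14.8) = 5.72×10^-5 K/W
R_vermiculite fill = (1/1.514 − 1/1.579)/(4π×0.0641) = 0.03375 K/W
R_total = 0.03381 K/W
Q = ΔT/R_total = 121/0.03381

Q ≈ 3580 W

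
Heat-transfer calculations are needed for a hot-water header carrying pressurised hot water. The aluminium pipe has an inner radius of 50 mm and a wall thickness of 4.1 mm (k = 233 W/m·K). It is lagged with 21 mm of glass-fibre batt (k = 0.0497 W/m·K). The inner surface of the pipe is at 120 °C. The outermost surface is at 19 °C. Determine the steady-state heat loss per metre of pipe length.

Per-layer cylindrical resistances, series-summed:
R_aluminium pipe wall = ln(54.1/50)/(2π×233×1) = 5.383×10^-5 K/W
R_glass-fibre batt = ln(75.1/54.1)/(2π×0.0497×1) = 1.05 K/W
R_total = 1.05 K/W
Q = ΔT/R_total = 101/1.05

q′ ≈ 96.2 W/m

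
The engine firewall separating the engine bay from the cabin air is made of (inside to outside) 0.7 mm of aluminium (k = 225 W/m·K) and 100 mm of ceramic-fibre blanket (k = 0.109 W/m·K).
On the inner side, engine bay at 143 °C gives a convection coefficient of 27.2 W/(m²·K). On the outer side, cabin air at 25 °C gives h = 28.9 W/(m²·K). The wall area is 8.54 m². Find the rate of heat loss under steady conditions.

Model the wall as resistances in series:
R_inner film = 1/(h_i·A) = 1/(27.2×8.54) = 0.004305 K/W
R_aluminium = L/(kA) = 0.0007/(225×8.54) = 3.643×10^-7 K/W
R_ceramic-fibre blanket = L/(kA) = 0.1/(0.109×8.54) = 0.1074 K/W
R_outer film = 1/(h_o·A) = 1/(28.9×8.54) = 0.004052 K/W
R_total = 0.1158 K/W
Q = ΔT / R_total = 118 / 0.1158

Q ≈ 1020 W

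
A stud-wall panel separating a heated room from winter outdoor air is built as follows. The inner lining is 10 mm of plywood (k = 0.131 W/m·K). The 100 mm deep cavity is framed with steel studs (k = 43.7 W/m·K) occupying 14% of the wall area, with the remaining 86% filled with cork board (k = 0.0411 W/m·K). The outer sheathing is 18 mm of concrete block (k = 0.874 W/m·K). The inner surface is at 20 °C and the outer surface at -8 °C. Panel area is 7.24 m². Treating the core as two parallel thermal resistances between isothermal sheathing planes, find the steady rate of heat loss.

Q ≈ 1790 W

Sheathing layers in series; stud and cavity paths in parallel between them.
R_inner = 0.01/(0.131×7.24) = 0.01054 K/W
R_stud  = 0.1/(43.7×0.14×7.24) = 0.002258 K/W
R_cav   = 0.1/(0.0411×0.86×7.24) = 0.3908 K/W
1/R_core = 1/R_stud + 1/R_cav → R_core = 0.002245 K/W
R_outer = 0.018/(0.874×7.24) = 0.002845 K/W
R_total = 0.01563 K/W
Q = ΔT/R_total = 28/0.01563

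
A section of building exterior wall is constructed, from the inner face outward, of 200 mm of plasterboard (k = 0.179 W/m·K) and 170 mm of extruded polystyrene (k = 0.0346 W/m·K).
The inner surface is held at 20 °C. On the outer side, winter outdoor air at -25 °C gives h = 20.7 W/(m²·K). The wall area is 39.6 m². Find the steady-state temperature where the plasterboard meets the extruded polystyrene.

Series thermal resistances:
R_plasterboard = L/(kA) = 0.2/(0.179×39.6) = 0.02822 K/W
R_extruded polystyrene = L/(kA) = 0.17/(0.0346×39.6) = 0.1241 K/W
R_outer film = 1/(h_o·A) = 1/(20.7×39.6) = 0.00122 K/W
R_total = 0.1535 K/W;  Q = ΔT/R_total = 45/0.1535 = 293.1 W
T_interface = T_inner − Q·ΣR(inner→interface) = 20 − 293×0.02822

T ≈ 11.7 °C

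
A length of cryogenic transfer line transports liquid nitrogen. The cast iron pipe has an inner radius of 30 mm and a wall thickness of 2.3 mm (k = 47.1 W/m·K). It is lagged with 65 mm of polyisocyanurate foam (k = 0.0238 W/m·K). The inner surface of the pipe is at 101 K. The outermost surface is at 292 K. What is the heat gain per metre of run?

q′ ≈ 25.9 W/m

For a radial system each layer contributes R = ln(r_out/r_in)/(2πkL); films add R = 1/(hA).
R_cast iron pipe wall = ln(32.3/30)/(2π×47.1×1) = 2.496×10^-4 K/W
R_polyisocyanurate foam = ln(97.3/32.3)/(2π×0.0238×1) = 7.374 K/W
R_total = 7.374 K/W
Q = ΔT/R_total = 191/7.374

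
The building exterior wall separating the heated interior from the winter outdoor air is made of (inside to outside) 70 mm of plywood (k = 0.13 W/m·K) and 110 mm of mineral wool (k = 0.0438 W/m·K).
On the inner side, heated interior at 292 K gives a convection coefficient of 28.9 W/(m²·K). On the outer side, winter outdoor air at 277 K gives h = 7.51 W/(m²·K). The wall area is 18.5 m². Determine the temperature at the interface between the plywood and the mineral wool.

Model the wall as resistances in series:
R_inner film = 1/(h_i·A) = 1/(28.9×18.5) = 0.00187 K/W
R_plywood = L/(kA) = 0.07/(0.13×18.5) = 0.02911 K/W
R_mineral wool = L/(kA) = 0.11/(0.0438×18.5) = 0.1358 K/W
R_outer film = 1/(h_o·A) = 1/(7.51×18.5) = 0.007198 K/W
R_total = 0.1739 K/W;  Q = ΔT/R_total = 15/0.1739 = 86.24 W
T_interface = T_inner − Q·ΣR(inner→interface) = 292 − 86.2×0.03098

T ≈ 289 K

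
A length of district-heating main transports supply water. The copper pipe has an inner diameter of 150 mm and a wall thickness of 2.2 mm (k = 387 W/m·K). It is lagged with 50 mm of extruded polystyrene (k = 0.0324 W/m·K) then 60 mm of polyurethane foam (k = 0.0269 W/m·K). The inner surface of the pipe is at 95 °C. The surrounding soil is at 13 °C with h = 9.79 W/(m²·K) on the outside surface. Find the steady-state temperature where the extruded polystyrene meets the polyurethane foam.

T ≈ 53.3 °C

For a radial system each layer contributes R = ln(r_out/r_in)/(2πkL); films add R = 1/(hA).
R_copper pipe wall = ln(77.2/75)/(2π×387×1) = 1.189×10^-5 K/W
R_extruded polystyrene = ln(127.2/77.2)/(2π×0.0324×1) = 2.453 K/W
R_polyurethane foam = ln(187.2/127.2)/(2π×0.0269×1) = 2.286 K/W
R_outer film = 1/(h_o·2πr_oL) = 1/(9.79×2π×0.1872×1) = 0.08684 K/W
R_total = 4.826 K/W
Q = ΔT/R_total = 82/4.826
Q = 17 W/m
T_interface = T_inner − Q·ΣR(inner→interface) = 95 − 17×2.453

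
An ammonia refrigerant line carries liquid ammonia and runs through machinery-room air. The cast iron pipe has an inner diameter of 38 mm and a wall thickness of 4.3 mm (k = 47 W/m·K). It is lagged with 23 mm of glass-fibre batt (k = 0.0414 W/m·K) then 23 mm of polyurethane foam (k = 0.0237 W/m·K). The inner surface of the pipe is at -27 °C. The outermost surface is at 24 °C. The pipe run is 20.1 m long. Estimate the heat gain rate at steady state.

For a radial system each layer contributes R = ln(r_out/r_in)/(2πkL); films add R = 1/(hA).
R_cast iron pipe wall = ln(23.3/19)/(2π×47×20.1) = 3.437×10^-5 K/W
R_glass-fibre batt = ln(46.3/23.3)/(2π×0.0414×20.1) = 0.1313 K/W
R_polyurethane foam = ln(69.3/46.3)/(2π×0.0237×20.1) = 0.1347 K/W
R_total = 0.2661 K/W
Q = ΔT/R_total = 51/0.2661

Q ≈ 192 W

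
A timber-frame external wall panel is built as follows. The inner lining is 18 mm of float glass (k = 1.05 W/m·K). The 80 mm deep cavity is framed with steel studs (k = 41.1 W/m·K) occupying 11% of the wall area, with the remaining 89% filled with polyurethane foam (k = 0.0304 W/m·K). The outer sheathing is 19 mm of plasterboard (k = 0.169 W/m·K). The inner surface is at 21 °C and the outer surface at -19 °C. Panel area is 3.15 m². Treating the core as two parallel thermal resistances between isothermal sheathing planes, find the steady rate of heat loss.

Q ≈ 856 W

Sheathing layers in series; stud and cavity paths in parallel between them.
R_inner = 0.018/(1.05×3.15) = 0.005442 K/W
R_stud  = 0.08/(41.1×0.11×3.15) = 0.005618 K/W
R_cav   = 0.08/(0.0304×0.89×3.15) = 0.9387 K/W
1/R_core = 1/R_stud + 1/R_cav → R_core = 0.005584 K/W
R_outer = 0.019/(0.169×3.15) = 0.03569 K/W
R_total = 0.04672 K/W
Q = ΔT/R_total = 40/0.04672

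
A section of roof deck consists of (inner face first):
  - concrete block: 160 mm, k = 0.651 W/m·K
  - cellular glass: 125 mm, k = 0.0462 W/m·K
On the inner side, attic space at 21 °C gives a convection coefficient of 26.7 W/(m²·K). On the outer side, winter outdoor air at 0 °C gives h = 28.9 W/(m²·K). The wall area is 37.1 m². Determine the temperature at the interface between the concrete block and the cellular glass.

T ≈ 19 °C

Using the resistance-network approach (series):
R_inner film = 1/(h_i·A) = 1/(26.7×37.1) = 0.00101 K/W
R_concrete block = L/(kA) = 0.16/(0.651×37.1) = 0.006625 K/W
R_cellular glass = L/(kA) = 0.125/(0.0462×37.1) = 0.07293 K/W
R_outer film = 1/(h_o·A) = 1/(28.9×37.1) = 9.327×10^-4 K/W
R_total = 0.08149 K/W;  Q = ΔT/R_total = 21/0.08149 = 257.7 W
T_interface = T_inner − Q·ΣR(inner→interface) = 21 − 258×0.007634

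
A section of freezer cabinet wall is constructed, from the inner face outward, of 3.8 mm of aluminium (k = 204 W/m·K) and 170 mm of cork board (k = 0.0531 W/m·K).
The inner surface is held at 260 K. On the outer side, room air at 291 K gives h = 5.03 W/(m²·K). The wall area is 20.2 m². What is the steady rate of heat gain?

Q ≈ 184 W

Series thermal resistances:
R_aluminium = L/(kA) = 0.0038/(204×20.2) = 9.222×10^-7 K/W
R_cork board = L/(kA) = 0.17/(0.0531×20.2) = 0.1585 K/W
R_outer film = 1/(h_o·A) = 1/(5.03×20.2) = 0.009842 K/W
R_total = 0.1683 K/W
Q = ΔT / R_total = 31 / 0.1683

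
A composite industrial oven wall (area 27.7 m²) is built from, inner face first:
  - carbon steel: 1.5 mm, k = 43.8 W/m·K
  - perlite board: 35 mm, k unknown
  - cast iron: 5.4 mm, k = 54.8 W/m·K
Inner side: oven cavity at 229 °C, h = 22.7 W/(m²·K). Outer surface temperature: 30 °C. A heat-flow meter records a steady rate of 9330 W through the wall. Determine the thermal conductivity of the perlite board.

k ≈ 0.064 W/(m·K)

Model the wall as resistances in series:
R_inner film = 1/(h_i·A) = 1/(22.7×27.7) = 0.00159 K/W
R_carbon steel = L/(kA) = 0.0015/(43.8×27.7) = 1.236×10^-6 K/W
R_cast iron = L/(kA) = 0.0054/(54.8×27.7) = 3.557×10^-6 K/W
Sum of known resistances R_other = 0.001595 K/W
Total R = ΔT/Q = 199/9330 = 0.02133 K/W
R_perlite board = R_total − R_other = 0.01973 K/W
k = L/(R·A) = 0.035/(0.01973×27.7)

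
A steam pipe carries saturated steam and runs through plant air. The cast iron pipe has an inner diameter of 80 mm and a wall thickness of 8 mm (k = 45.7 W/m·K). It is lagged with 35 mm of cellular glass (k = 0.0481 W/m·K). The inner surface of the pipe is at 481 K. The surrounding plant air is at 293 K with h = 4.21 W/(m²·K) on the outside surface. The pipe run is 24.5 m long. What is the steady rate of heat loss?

Cylindrical conduction, so R = ln(r₂/r₁)/(2πkL) per layer, in series:
R_cast iron pipe wall = ln(48/40)/(2π×45.7×24.5) = 2.592×10^-5 K/W
R_cellular glass = ln(83/48)/(2π×0.0481×24.5) = 0.07396 K/W
R_outer film = 1/(h_o·2πr_oL) = 1/(4.21×2π×0.083×24.5) = 0.01859 K/W
R_total = 0.09258 K/W
Q = ΔT/R_total = 188/0.09258

Q ≈ 2030 W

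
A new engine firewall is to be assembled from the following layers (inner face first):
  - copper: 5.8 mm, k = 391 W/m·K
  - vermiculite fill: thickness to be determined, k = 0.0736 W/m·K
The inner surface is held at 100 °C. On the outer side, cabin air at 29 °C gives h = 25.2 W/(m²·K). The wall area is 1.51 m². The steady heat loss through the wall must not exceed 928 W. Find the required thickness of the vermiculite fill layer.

L ≈ 5.58 mm

Model the wall as resistances in series:
R_copper = L/(kA) = 0.0058/(391×1.51) = 9.824×10^-6 K/W
R_outer film = 1/(h_o·A) = 1/(25.2×1.51) = 0.02628 K/W
Sum of the known resistances R_other = 0.02629 K/W
Required total resistance R_tot = ΔT/Q_allow = 71/928 = 0.07651 K/W
R_vermiculite fill = R_tot − R_other = 0.05022 K/W
L = R·k·A = 0.05022×0.0736×1.51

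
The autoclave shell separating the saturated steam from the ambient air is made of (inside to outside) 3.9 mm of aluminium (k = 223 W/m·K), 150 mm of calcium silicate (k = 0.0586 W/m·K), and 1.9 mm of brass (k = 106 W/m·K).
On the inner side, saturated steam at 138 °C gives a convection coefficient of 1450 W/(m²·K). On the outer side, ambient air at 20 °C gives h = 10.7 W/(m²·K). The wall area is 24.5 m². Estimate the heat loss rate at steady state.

Q ≈ 1090 W

Treating each layer as a thermal resistance in series:
R_inner film = 1/(h_i·A) = 1/(1450×24.5) = 2.815×10^-5 K/W
R_aluminium = L/(kA) = 0.0039/(223×24.5) = 7.138×10^-7 K/W
R_calcium silicate = L/(kA) = 0.15/(0.0586×24.5) = 0.1045 K/W
R_brass = L/(kA) = 0.0019/(106×24.5) = 7.316×10^-7 K/W
R_outer film = 1/(h_o·A) = 1/(10.7×24.5) = 0.003815 K/W
R_total = 0.1083 K/W
Q = ΔT / R_total = 118 / 0.1083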